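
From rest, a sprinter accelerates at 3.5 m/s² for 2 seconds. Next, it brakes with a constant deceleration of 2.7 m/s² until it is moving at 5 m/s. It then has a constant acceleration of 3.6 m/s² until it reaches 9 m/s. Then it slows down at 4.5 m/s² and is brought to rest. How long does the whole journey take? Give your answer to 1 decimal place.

5.9 s

Phase 1 (accelerating): v₀ = 0 m/s, a = 3.5 m/s².
v = v₀ + at = 0 + (3.5)(2) = 7.00 m/s
Δx = v₀t + ½at² = 0·2 + 0.5·3.5·2² = 7.00 m

Phase 2 (decelerating): v₀ = 7.00 m/s, a = -2.7 m/s².
v = v₀ + at → t = (5 − 7.00) / -2.7 = 0.741 s
v² = v₀² + 2aΔx → Δx = (5² − 7.00²)/(2·-2.7) = 4.44 m

Phase 3 (accelerating): v₀ = 5.00 m/s, a = 3.6 m/s².
v = v₀ + at → t = (9 − 5.00) / 3.6 = 1.11 s
v² = v₀² + 2aΔx → Δx = (9² − 5.00²)/(2·3.6) = 7.78 m

Phase 4 (decelerating): v₀ = 9.00 m/s, a = -4.5 m/s².
v = v₀ + at → t = (0 − 9.00) / -4.5 = 2.00 s
v² = v₀² + 2aΔx → Δx = (0² − 9.00²)/(2·-4.5) = 9.00 m
Total time = 2.00 + 0.741 + 1.11 + 2.00 = 5.85 s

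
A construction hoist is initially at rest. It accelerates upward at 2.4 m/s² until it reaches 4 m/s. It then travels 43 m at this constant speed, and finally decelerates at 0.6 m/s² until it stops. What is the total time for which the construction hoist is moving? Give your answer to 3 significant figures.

19.1 s

Phase 1 (accelerating): v₀ = 0 m/s, a = 2.4 m/s².
v = v₀ + at → t = (4 − 0) / 2.4 = 1.67 s
v² = v₀² + 2aΔx → Δx = (4² − 0²)/(2·2.4) = 3.33 m

Phase 2 (constant speed): v₀ = 4.00 m/s, a = 0 m/s².
Constant speed: t = d/v = 43/4.00 = 10.8 s

Phase 3 (decelerating): v₀ = 4.00 m/s, a = -0.6 m/s².
v = v₀ + at → t = (0 − 4.00) / -0.6 = 6.67 s
v² = v₀² + 2aΔx → Δx = (0² − 4.00²)/(2·-0.6) = 13.3 m
Total time = 1.67 + 10.8 + 6.67 = 19.1 s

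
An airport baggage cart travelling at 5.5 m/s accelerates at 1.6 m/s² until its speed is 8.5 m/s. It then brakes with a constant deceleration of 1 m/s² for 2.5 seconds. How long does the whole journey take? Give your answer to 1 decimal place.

Phase 1 (accelerating): v₀ = 5.50 m/s, a = 1.6 m/s².
v = v₀ + at → t = (8.5 − 5.50) / 1.6 = 1.88 s
v² = v₀² + 2aΔx → Δx = (8.5² − 5.50²)/(2·1.6) = 13.1 m

Phase 2 (decelerating): v₀ = 8.50 m/s, a = -1 m/s².
v = v₀ + at = 8.50 + (-1)(2.5) = 6.00 m/s
Δx = v₀t + ½at² = 8.50·2.5 + 0.5·-1·2.5² = 18.1 m
Total time = 1.88 + 2.50 = 4.38 s

4.4 s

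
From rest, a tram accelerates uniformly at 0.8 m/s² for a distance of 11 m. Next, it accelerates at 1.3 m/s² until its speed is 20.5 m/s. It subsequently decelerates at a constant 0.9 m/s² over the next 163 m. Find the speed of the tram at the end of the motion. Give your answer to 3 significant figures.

11.3 m/s

Phase 1 (accelerating): v₀ = 0 m/s, a = 0.8 m/s².
v² = v₀² + 2aΔx = 0² + 2·0.8·11 = 17.6 → v = 4.20 m/s
t = (v − v₀)/a = (4.20 − 0)/0.8 = 5.24 s

Phase 2 (accelerating): v₀ = 4.20 m/s, a = 1.3 m/s².
v = v₀ + at → t = (20.5 − 4.20) / 1.3 = 12.5 s
v² = v₀² + 2aΔx → Δx = (20.5² − 4.20²)/(2·1.3) = 155 m

Phase 3 (decelerating): v₀ = 20.5 m/s, a = -0.9 m/s².
v² = v₀² + 2aΔx = 20.5² + 2·-0.9·163 = 127 → v = 11.3 m/s
t = (v − v₀)/a = (11.3 − 20.5)/-0.9 = 10.3 s
Final speed = 11.3 m/s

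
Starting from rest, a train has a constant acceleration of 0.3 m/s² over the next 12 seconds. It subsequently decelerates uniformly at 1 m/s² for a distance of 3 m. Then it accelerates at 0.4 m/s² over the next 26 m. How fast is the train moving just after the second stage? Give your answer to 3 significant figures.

Phase 1 (accelerating): v₀ = 0 m/s, a = 0.3 m/s².
v = v₀ + at = 0 + (0.3)(12) = 3.60 m/s
Δx = v₀t + ½at² = 0·12 + 0.5·0.3·12² = 21.6 m

Phase 2 (decelerating): v₀ = 3.60 m/s, a = -1 m/s².
v² = v₀² + 2aΔx = 3.60² + 2·-1·3 = 6.96 → v = 2.64 m/s
t = (v − v₀)/a = (2.64 − 3.60)/-1 = 0.962 s
Speed at end of phase 2 = 2.64 m/s

2.64 m/s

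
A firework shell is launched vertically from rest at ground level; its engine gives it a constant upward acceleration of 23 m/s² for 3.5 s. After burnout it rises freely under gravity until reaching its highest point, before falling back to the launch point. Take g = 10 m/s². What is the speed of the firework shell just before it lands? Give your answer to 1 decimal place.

96.4 m/s

Phase 1 (powered ascent): v₀ = 0 m/s, a = 23 m/s².
v = v₀ + at = 0 + (23)(3.5) = 80.5 m/s
Δx = v₀t + ½at² = 0·3.5 + 0.5·23·3.5² = 141 m

Phase 2 (coasting upward): v₀ = 80.5 m/s, a = -10 m/s².
v = v₀ + at → t = (0 − 80.5) / -10 = 8.05 s
v² = v₀² + 2aΔx → Δx = (0² − 80.5²)/(2·-10) = 324 m

Phase 3 (free fall): v₀ = 0 m/s, a = -10 m/s².
Falls 465 m from rest: t = √(2·465/10) = 9.64 s; v = g·t = 96.4 m/s.
Impact speed = 96.4 m/s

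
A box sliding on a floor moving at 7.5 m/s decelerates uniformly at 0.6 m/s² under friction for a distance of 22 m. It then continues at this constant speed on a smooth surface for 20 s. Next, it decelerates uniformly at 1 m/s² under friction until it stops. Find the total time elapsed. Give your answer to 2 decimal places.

28.86 s

Phase 1 (decelerating): v₀ = 7.50 m/s, a = -0.6 m/s².
v² = v₀² + 2aΔx = 7.50² + 2·-0.6·22 = 29.9 → v = 5.46 m/s
t = (v − v₀)/a = (5.46 − 7.50)/-0.6 = 3.39 s

Phase 2 (constant speed): v₀ = 5.46 m/s, a = 0 m/s².
v = v₀ + at = 5.46 + (0)(20) = 5.46 m/s
Δx = v₀t + ½at² = 5.46·20 + 0.5·0·20² = 109 m

Phase 3 (decelerating): v₀ = 5.46 m/s, a = -1 m/s².
v = v₀ + at → t = (0 − 5.46) / -1 = 5.46 s
v² = v₀² + 2aΔx → Δx = (0² − 5.46²)/(2·-1) = 14.9 m
Total time = 3.39 + 20.0 + 5.46 = 28.9 s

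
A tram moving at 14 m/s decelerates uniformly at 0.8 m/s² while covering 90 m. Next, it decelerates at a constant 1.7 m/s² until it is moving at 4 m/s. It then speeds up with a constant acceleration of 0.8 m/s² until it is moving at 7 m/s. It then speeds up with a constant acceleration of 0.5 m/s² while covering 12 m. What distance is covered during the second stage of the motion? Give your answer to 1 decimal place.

10.6 m

Phase 1 (decelerating): v₀ = 14.0 m/s, a = -0.8 m/s².
v² = v₀² + 2aΔx = 14.0² + 2·-0.8·90 = 52.0 → v = 7.21 m/s
t = (v − v₀)/a = (7.21 − 14.0)/-0.8 = 8.49 s

Phase 2 (decelerating): v₀ = 7.21 m/s, a = -1.7 m/s².
v = v₀ + at → t = (4 − 7.21) / -1.7 = 1.89 s
v² = v₀² + 2aΔx → Δx = (4² − 7.21²)/(2·-1.7) = 10.6 m
Distance in phase 2 = 10.6 m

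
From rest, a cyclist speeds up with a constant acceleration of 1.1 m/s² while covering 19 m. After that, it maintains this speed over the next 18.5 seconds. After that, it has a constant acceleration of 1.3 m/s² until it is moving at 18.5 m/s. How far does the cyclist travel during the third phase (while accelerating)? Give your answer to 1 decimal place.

Phase 1 (accelerating): v₀ = 0 m/s, a = 1.1 m/s².
v² = v₀² + 2aΔx = 0² + 2·1.1·19 = 41.8 → v = 6.47 m/s
t = (v − v₀)/a = (6.47 − 0)/1.1 = 5.88 s

Phase 2 (constant speed): v₀ = 6.47 m/s, a = 0 m/s².
v = v₀ + at = 6.47 + (0)(18.5) = 6.47 m/s
Δx = v₀t + ½at² = 6.47·18.5 + 0.5·0·18.5² = 120 m

Phase 3 (accelerating): v₀ = 6.47 m/s, a = 1.3 m/s².
v = v₀ + at → t = (18.5 − 6.47) / 1.3 = 9.26 s
v² = v₀² + 2aΔx → Δx = (18.5² − 6.47²)/(2·1.3) = 116 m
Distance in phase 3 = 116 m

115.6 m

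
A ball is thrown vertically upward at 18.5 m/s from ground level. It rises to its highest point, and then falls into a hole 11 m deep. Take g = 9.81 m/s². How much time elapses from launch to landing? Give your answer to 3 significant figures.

4.29 s

Phase 1 (rising): v₀ = 18.5 m/s, a = -9.81 m/s².
v = v₀ + at → t = (0 − 18.5) / -9.81 = 1.89 s
v² = v₀² + 2aΔx → Δx = (0² − 18.5²)/(2·-9.81) = 17.4 m

Phase 2 (falling): v₀ = 0 m/s, a = -9.81 m/s².
Falls 28.4 m from rest: t = √(2·28.4/9.81) = 2.41 s; v = g·t = 23.6 m/s.
Total time = 1.89 + 2.41 = 4.29 s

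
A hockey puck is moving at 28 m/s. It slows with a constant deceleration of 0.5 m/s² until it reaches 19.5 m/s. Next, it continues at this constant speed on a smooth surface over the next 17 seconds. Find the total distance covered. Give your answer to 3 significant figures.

Phase 1 (decelerating): v₀ = 28.0 m/s, a = -0.5 m/s².
v = v₀ + at → t = (19.5 − 28.0) / -0.5 = 17.0 s
v² = v₀² + 2aΔx → Δx = (19.5² − 28.0²)/(2·-0.5) = 404 m

Phase 2 (constant speed): v₀ = 19.5 m/s, a = 0 m/s².
v = v₀ + at = 19.5 + (0)(17) = 19.5 m/s
Δx = v₀t + ½at² = 19.5·17 + 0.5·0·17² = 332 m
Total distance = 404 + 332 = 735 m

735 m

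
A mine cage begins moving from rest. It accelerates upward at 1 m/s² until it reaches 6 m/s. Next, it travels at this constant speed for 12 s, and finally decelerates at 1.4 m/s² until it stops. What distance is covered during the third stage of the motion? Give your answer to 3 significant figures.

Phase 1 (accelerating): v₀ = 0 m/s, a = 1 m/s².
v = v₀ + at → t = (6 − 0) / 1 = 6.00 s
v² = v₀² + 2aΔx → Δx = (6² − 0²)/(2·1) = 18.0 m

Phase 2 (constant speed): v₀ = 6.00 m/s, a = 0 m/s².
v = v₀ + at = 6.00 + (0)(12) = 6.00 m/s
Δx = v₀t + ½at² = 6.00·12 + 0.5·0·12² = 72.0 m

Phase 3 (decelerating): v₀ = 6.00 m/s, a = -1.4 m/s².
v = v₀ + at → t = (0 − 6.00) / -1.4 = 4.29 s
v² = v₀² + 2aΔx → Δx = (0² − 6.00²)/(2·-1.4) = 12.9 m
Distance in phase 3 = 12.9 m

12.9 m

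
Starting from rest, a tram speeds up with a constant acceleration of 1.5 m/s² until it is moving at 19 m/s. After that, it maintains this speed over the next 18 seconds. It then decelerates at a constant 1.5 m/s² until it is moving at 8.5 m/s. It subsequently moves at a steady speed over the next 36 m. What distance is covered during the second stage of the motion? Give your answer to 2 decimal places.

Phase 1 (accelerating): v₀ = 0 m/s, a = 1.5 m/s².
v = v₀ + at → t = (19 − 0) / 1.5 = 12.7 s
v² = v₀² + 2aΔx → Δx = (19² − 0²)/(2·1.5) = 120 m

Phase 2 (constant speed): v₀ = 19.0 m/s, a = 0 m/s².
v = v₀ + at = 19.0 + (0)(18) = 19.0 m/s
Δx = v₀t + ½at² = 19.0·18 + 0.5·0·18² = 342 m
Distance in phase 2 = 342 m

342.00 m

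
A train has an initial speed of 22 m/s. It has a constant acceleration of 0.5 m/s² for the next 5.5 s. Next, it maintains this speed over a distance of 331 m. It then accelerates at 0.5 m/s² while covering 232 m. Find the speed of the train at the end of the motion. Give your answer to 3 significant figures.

29.1 m/s

Phase 1 (accelerating): v₀ = 22.0 m/s, a = 0.5 m/s².
v = v₀ + at = 22.0 + (0.5)(5.5) = 24.8 m/s
Δx = v₀t + ½at² = 22.0·5.5 + 0.5·0.5·5.5² = 129 m

Phase 2 (constant speed): v₀ = 24.8 m/s, a = 0 m/s².
Constant speed: t = d/v = 331/24.8 = 13.4 s

Phase 3 (accelerating): v₀ = 24.8 m/s, a = 0.5 m/s².
v² = v₀² + 2aΔx = 24.8² + 2·0.5·232 = 845 → v = 29.1 m/s
t = (v − v₀)/a = (29.1 − 24.8)/0.5 = 8.62 s
Final speed = 29.1 m/s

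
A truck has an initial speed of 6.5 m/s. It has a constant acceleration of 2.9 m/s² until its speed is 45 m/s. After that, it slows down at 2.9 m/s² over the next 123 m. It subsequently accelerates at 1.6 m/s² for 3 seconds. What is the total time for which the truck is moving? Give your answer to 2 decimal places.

19.30 s

Phase 1 (accelerating): v₀ = 6.50 m/s, a = 2.9 m/s².
v = v₀ + at → t = (45 − 6.50) / 2.9 = 13.3 s
v² = v₀² + 2aΔx → Δx = (45² − 6.50²)/(2·2.9) = 342 m

Phase 2 (decelerating): v₀ = 45.0 m/s, a = -2.9 m/s².
v² = v₀² + 2aΔx = 45.0² + 2·-2.9·123 = 1310 → v = 36.2 m/s
t = (v − v₀)/a = (36.2 − 45.0)/-2.9 = 3.03 s

Phase 3 (accelerating): v₀ = 36.2 m/s, a = 1.6 m/s².
v = v₀ + at = 36.2 + (1.6)(3) = 41.0 m/s
Δx = v₀t + ½at² = 36.2·3 + 0.5·1.6·3² = 116 m
Total time = 13.3 + 3.03 + 3.00 = 19.3 s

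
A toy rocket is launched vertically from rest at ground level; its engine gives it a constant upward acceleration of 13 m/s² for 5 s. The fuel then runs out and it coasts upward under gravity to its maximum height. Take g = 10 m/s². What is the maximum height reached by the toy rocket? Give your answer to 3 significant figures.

374 m

Phase 1 (powered ascent): v₀ = 0 m/s, a = 13 m/s².
v = v₀ + at = 0 + (13)(5) = 65.0 m/s
Δx = v₀t + ½at² = 0·5 + 0.5·13·5² = 162 m

Phase 2 (coasting upward): v₀ = 65.0 m/s, a = -10 m/s².
v = v₀ + at → t = (0 − 65.0) / -10 = 6.50 s
v² = v₀² + 2aΔx → Δx = (0² − 65.0²)/(2·-10) = 211 m
Maximum height = 162 + 211 = 374 m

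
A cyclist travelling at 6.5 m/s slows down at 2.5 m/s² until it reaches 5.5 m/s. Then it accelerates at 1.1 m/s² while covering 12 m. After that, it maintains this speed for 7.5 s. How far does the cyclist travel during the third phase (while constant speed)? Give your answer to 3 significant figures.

Phase 1 (decelerating): v₀ = 6.50 m/s, a = -2.5 m/s².
v = v₀ + at → t = (5.5 − 6.50) / -2.5 = 0.400 s
v² = v₀² + 2aΔx → Δx = (5.5² − 6.50²)/(2·-2.5) = 2.40 m

Phase 2 (accelerating): v₀ = 5.50 m/s, a = 1.1 m/s².
v² = v₀² + 2aΔx = 5.50² + 2·1.1·12 = 56.7 → v = 7.53 m/s
t = (v − v₀)/a = (7.53 − 5.50)/1.1 = 1.84 s

Phase 3 (constant speed): v₀ = 7.53 m/s, a = 0 m/s².
v = v₀ + at = 7.53 + (0)(7.5) = 7.53 m/s
Δx = v₀t + ½at² = 7.53·7.5 + 0.5·0·7.5² = 56.4 m
Distance in phase 3 = 56.4 m

56.4 m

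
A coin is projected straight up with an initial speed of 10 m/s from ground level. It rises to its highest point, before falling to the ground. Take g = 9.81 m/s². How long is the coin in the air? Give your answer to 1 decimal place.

Phase 1 (rising): v₀ = 10.0 m/s, a = -9.81 m/s².
v = v₀ + at → t = (0 − 10.0) / -9.81 = 1.02 s
v² = v₀² + 2aΔx → Δx = (0² − 10.0²)/(2·-9.81) = 5.10 m

Phase 2 (falling): v₀ = 0 m/s, a = -9.81 m/s².
Falls 5.10 m from rest: t = √(2·5.10/9.81) = 1.02 s; v = g·t = 10.0 m/s.
Total time = 1.02 + 1.02 = 2.04 s

2.0 s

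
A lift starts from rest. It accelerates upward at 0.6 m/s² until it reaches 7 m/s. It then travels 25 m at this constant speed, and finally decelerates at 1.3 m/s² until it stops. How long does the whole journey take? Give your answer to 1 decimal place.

20.6 s

Phase 1 (accelerating): v₀ = 0 m/s, a = 0.6 m/s².
v = v₀ + at → t = (7 − 0) / 0.6 = 11.7 s
v² = v₀² + 2aΔx → Δx = (7² − 0²)/(2·0.6) = 40.8 m

Phase 2 (constant speed): v₀ = 7.00 m/s, a = 0 m/s².
Constant speed: t = d/v = 25/7.00 = 3.57 s

Phase 3 (decelerating): v₀ = 7.00 m/s, a = -1.3 m/s².
v = v₀ + at → t = (0 − 7.00) / -1.3 = 5.38 s
v² = v₀² + 2aΔx → Δx = (0² − 7.00²)/(2·-1.3) = 18.8 m
Total time = 11.7 + 3.57 + 5.38 = 20.6 s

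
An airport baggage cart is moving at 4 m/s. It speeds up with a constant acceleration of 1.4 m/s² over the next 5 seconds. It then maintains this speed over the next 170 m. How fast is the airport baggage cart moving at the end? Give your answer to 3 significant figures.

11.0 m/s

Phase 1 (accelerating): v₀ = 4.00 m/s, a = 1.4 m/s².
v = v₀ + at = 4.00 + (1.4)(5) = 11.0 m/s
Δx = v₀t + ½at² = 4.00·5 + 0.5·1.4·5² = 37.5 m

Phase 2 (constant speed): v₀ = 11.0 m/s, a = 0 m/s².
Constant speed: t = d/v = 170/11.0 = 15.5 s
Final speed = 11.0 m/s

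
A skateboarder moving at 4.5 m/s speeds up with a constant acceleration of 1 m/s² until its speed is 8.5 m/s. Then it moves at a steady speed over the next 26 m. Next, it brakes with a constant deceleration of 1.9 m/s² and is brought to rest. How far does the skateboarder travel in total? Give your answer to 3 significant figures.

Phase 1 (accelerating): v₀ = 4.50 m/s, a = 1 m/s².
v = v₀ + at → t = (8.5 − 4.50) / 1 = 4.00 s
v² = v₀² + 2aΔx → Δx = (8.5² − 4.50²)/(2·1) = 26.0 m

Phase 2 (constant speed): v₀ = 8.50 m/s, a = 0 m/s².
Constant speed: t = d/v = 26/8.50 = 3.06 s

Phase 3 (decelerating): v₀ = 8.50 m/s, a = -1.9 m/s².
v = v₀ + at → t = (0 − 8.50) / -1.9 = 4.47 s
v² = v₀² + 2aΔx → Δx = (0² − 8.50²)/(2·-1.9) = 19.0 m
Total distance = 26.0 + 26.0 + 19.0 = 71.0 m

71.0 m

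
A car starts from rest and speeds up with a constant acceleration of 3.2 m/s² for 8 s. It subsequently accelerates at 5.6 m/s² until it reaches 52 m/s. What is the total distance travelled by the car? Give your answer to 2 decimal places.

285.31 m

Phase 1 (accelerating): v₀ = 0 m/s, a = 3.2 m/s².
v = v₀ + at = 0 + (3.2)(8) = 25.6 m/s
Δx = v₀t + ½at² = 0·8 + 0.5·3.2·8² = 102 m

Phase 2 (accelerating): v₀ = 25.6 m/s, a = 5.6 m/s².
v = v₀ + at → t = (52 − 25.6) / 5.6 = 4.71 s
v² = v₀² + 2aΔx → Δx = (52² − 25.6²)/(2·5.6) = 183 m
Total distance = 102 + 183 = 285 m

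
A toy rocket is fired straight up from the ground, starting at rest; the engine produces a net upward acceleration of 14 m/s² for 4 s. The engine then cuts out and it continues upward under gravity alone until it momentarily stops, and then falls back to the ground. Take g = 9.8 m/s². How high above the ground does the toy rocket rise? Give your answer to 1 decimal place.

272.0 m

Phase 1 (powered ascent): v₀ = 0 m/s, a = 14 m/s².
v = v₀ + at = 0 + (14)(4) = 56.0 m/s
Δx = v₀t + ½at² = 0·4 + 0.5·14·4² = 112 m

Phase 2 (coasting upward): v₀ = 56.0 m/s, a = -9.8 m/s².
v = v₀ + at → t = (0 − 56.0) / -9.8 = 5.71 s
v² = v₀² + 2aΔx → Δx = (0² − 56.0²)/(2·-9.8) = 160 m
Maximum height = 112 + 160 = 272 m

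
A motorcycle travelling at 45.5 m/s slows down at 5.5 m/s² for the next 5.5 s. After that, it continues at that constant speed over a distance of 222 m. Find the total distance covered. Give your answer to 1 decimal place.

389.1 m

Phase 1 (decelerating): v₀ = 45.5 m/s, a = -5.5 m/s².
v = v₀ + at = 45.5 + (-5.5)(5.5) = 15.2 m/s
Δx = v₀t + ½at² = 45.5·5.5 + 0.5·-5.5·5.5² = 167 m

Phase 2 (constant speed): v₀ = 15.2 m/s, a = 0 m/s².
Constant speed: t = d/v = 222/15.2 = 14.6 s
Total distance = 167 + 222 = 389 m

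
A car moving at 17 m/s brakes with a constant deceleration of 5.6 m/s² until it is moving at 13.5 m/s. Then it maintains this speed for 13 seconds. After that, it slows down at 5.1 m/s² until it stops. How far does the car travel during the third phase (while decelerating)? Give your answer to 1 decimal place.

17.9 m

Phase 1 (decelerating): v₀ = 17.0 m/s, a = -5.6 m/s².
v = v₀ + at → t = (13.5 − 17.0) / -5.6 = 0.625 s
v² = v₀² + 2aΔx → Δx = (13.5² − 17.0²)/(2·-5.6) = 9.53 m

Phase 2 (constant speed): v₀ = 13.5 m/s, a = 0 m/s².
v = v₀ + at = 13.5 + (0)(13) = 13.5 m/s
Δx = v₀t + ½at² = 13.5·13 + 0.5·0·13² = 176 m

Phase 3 (decelerating): v₀ = 13.5 m/s, a = -5.1 m/s².
v = v₀ + at → t = (0 − 13.5) / -5.1 = 2.65 s
v² = v₀² + 2aΔx → Δx = (0² − 13.5²)/(2·-5.1) = 17.9 m
Distance in phase 3 = 17.9 m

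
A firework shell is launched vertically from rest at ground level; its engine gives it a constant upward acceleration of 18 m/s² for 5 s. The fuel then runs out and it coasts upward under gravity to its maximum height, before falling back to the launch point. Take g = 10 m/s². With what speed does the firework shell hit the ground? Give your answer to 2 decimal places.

Phase 1 (powered ascent): v₀ = 0 m/s, a = 18 m/s².
v = v₀ + at = 0 + (18)(5) = 90.0 m/s
Δx = v₀t + ½at² = 0·5 + 0.5·18·5² = 225 m

Phase 2 (coasting upward): v₀ = 90.0 m/s, a = -10 m/s².
v = v₀ + at → t = (0 − 90.0) / -10 = 9.00 s
v² = v₀² + 2aΔx → Δx = (0² − 90.0²)/(2·-10) = 405 m

Phase 3 (free fall): v₀ = 0 m/s, a = -10 m/s².
Falls 630 m from rest: t = √(2·630/10) = 11.2 s; v = g·t = 112 m/s.
Impact speed = 112 m/s

112.25 m/s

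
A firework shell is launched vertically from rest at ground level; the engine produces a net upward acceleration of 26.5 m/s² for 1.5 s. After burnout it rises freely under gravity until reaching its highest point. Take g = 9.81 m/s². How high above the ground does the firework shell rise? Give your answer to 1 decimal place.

Phase 1 (powered ascent): v₀ = 0 m/s, a = 26.5 m/s².
v = v₀ + at = 0 + (26.5)(1.5) = 39.8 m/s
Δx = v₀t + ½at² = 0·1.5 + 0.5·26.5·1.5² = 29.8 m

Phase 2 (coasting upward): v₀ = 39.8 m/s, a = -9.81 m/s².
v = v₀ + at → t = (0 − 39.8) / -9.81 = 4.05 s
v² = v₀² + 2aΔx → Δx = (0² − 39.8²)/(2·-9.81) = 80.5 m
Maximum height = 29.8 + 80.5 = 110 m

110.3 m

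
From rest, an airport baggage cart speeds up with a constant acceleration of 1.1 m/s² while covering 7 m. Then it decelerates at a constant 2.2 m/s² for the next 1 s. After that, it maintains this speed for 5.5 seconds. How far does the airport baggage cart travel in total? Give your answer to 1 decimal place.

19.3 m

Phase 1 (accelerating): v₀ = 0 m/s, a = 1.1 m/s².
v² = v₀² + 2aΔx = 0² + 2·1.1·7 = 15.4 → v = 3.92 m/s
t = (v − v₀)/a = (3.92 − 0)/1.1 = 3.57 s

Phase 2 (decelerating): v₀ = 3.92 m/s, a = -2.2 m/s².
v = v₀ + at = 3.92 + (-2.2)(1) = 1.72 m/s
Δx = v₀t + ½at² = 3.92·1 + 0.5·-2.2·1² = 2.82 m

Phase 3 (constant speed): v₀ = 1.72 m/s, a = 0 m/s².
v = v₀ + at = 1.72 + (0)(5.5) = 1.72 m/s
Δx = v₀t + ½at² = 1.72·5.5 + 0.5·0·5.5² = 9.48 m
Total distance = 7.00 + 2.82 + 9.48 = 19.3 m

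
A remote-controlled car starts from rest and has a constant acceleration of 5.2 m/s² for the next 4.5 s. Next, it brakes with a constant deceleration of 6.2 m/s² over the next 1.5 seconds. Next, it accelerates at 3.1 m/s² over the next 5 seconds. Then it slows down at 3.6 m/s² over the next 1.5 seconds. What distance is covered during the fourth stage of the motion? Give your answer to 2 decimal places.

Phase 1 (accelerating): v₀ = 0 m/s, a = 5.2 m/s².
v = v₀ + at = 0 + (5.2)(4.5) = 23.4 m/s
Δx = v₀t + ½at² = 0·4.5 + 0.5·5.2·4.5² = 52.7 m

Phase 2 (decelerating): v₀ = 23.4 m/s, a = -6.2 m/s².
v = v₀ + at = 23.4 + (-6.2)(1.5) = 14.1 m/s
Δx = v₀t + ½at² = 23.4·1.5 + 0.5·-6.2·1.5² = 28.1 m

Phase 3 (accelerating): v₀ = 14.1 m/s, a = 3.1 m/s².
v = v₀ + at = 14.1 + (3.1)(5) = 29.6 m/s
Δx = v₀t + ½at² = 14.1·5 + 0.5·3.1·5² = 109 m

Phase 4 (decelerating): v₀ = 29.6 m/s, a = -3.6 m/s².
v = v₀ + at = 29.6 + (-3.6)(1.5) = 24.2 m/s
Δx = v₀t + ½at² = 29.6·1.5 + 0.5·-3.6·1.5² = 40.4 m
Distance in phase 4 = 40.4 m

40.35 m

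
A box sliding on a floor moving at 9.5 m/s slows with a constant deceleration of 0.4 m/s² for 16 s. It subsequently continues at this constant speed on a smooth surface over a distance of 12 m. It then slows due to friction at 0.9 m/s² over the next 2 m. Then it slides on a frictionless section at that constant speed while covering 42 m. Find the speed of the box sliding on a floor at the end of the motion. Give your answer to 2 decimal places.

Phase 1 (decelerating): v₀ = 9.50 m/s, a = -0.4 m/s².
v = v₀ + at = 9.50 + (-0.4)(16) = 3.10 m/s
Δx = v₀t + ½at² = 9.50·16 + 0.5·-0.4·16² = 101 m

Phase 2 (constant speed): v₀ = 3.10 m/s, a = 0 m/s².
Constant speed: t = d/v = 12/3.10 = 3.87 s

Phase 3 (decelerating): v₀ = 3.10 m/s, a = -0.9 m/s².
v² = v₀² + 2aΔx = 3.10² + 2·-0.9·2 = 6.01 → v = 2.45 m/s
t = (v − v₀)/a = (2.45 − 3.10)/-0.9 = 0.721 s

Phase 4 (constant speed): v₀ = 2.45 m/s, a = 0 m/s².
Constant speed: t = d/v = 42/2.45 = 17.1 s
Final speed = 2.45 m/s

2.45 m/s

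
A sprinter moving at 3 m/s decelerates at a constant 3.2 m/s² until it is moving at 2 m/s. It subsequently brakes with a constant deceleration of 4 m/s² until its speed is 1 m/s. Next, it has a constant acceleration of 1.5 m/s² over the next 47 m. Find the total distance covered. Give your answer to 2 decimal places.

Phase 1 (decelerating): v₀ = 3.00 m/s, a = -3.2 m/s².
v = v₀ + at → t = (2 − 3.00) / -3.2 = 0.312 s
v² = v₀² + 2aΔx → Δx = (2² − 3.00²)/(2·-3.2) = 0.781 m

Phase 2 (decelerating): v₀ = 2.00 m/s, a = -4 m/s².
v = v₀ + at → t = (1 − 2.00) / -4 = 0.250 s
v² = v₀² + 2aΔx → Δx = (1² − 2.00²)/(2·-4) = 0.375 m

Phase 3 (accelerating): v₀ = 1.00 m/s, a = 1.5 m/s².
v² = v₀² + 2aΔx = 1.00² + 2·1.5·47 = 142 → v = 11.9 m/s
t = (v − v₀)/a = (11.9 − 1.00)/1.5 = 7.28 s
Total distance = 0.781 + 0.375 + 47.0 = 48.2 m

48.16 m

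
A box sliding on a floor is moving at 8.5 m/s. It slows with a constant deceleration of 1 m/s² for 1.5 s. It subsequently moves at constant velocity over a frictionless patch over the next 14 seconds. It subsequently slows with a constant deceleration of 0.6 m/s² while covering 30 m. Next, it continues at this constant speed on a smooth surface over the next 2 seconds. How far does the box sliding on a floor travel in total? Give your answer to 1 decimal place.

146.8 m

Phase 1 (decelerating): v₀ = 8.50 m/s, a = -1 m/s².
v = v₀ + at = 8.50 + (-1)(1.5) = 7.00 m/s
Δx = v₀t + ½at² = 8.50·1.5 + 0.5·-1·1.5² = 11.6 m

Phase 2 (constant speed): v₀ = 7.00 m/s, a = 0 m/s².
v = v₀ + at = 7.00 + (0)(14) = 7.00 m/s
Δx = v₀t + ½at² = 7.00·14 + 0.5·0·14² = 98.0 m

Phase 3 (decelerating): v₀ = 7.00 m/s, a = -0.6 m/s².
v² = v₀² + 2aΔx = 7.00² + 2·-0.6·30 = 13.0 → v = 3.61 m/s
t = (v − v₀)/a = (3.61 − 7.00)/-0.6 = 5.66 s

Phase 4 (constant speed): v₀ = 3.61 m/s, a = 0 m/s².
v = v₀ + at = 3.61 + (0)(2) = 3.61 m/s
Δx = v₀t + ½at² = 3.61·2 + 0.5·0·2² = 7.21 m
Total distance = 11.6 + 98.0 + 30.0 + 7.21 = 147 m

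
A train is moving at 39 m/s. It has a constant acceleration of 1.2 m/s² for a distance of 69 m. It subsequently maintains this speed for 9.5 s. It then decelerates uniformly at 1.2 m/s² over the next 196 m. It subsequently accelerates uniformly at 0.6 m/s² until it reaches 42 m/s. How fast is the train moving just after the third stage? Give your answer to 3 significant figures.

Phase 1 (accelerating): v₀ = 39.0 m/s, a = 1.2 m/s².
v² = v₀² + 2aΔx = 39.0² + 2·1.2·69 = 1690 → v = 41.1 m/s
t = (v − v₀)/a = (41.1 − 39.0)/1.2 = 1.72 s

Phase 2 (constant speed): v₀ = 41.1 m/s, a = 0 m/s².
v = v₀ + at = 41.1 + (0)(9.5) = 41.1 m/s
Δx = v₀t + ½at² = 41.1·9.5 + 0.5·0·9.5² = 390 m

Phase 3 (decelerating): v₀ = 41.1 m/s, a = -1.2 m/s².
v² = v₀² + 2aΔx = 41.1² + 2·-1.2·196 = 1220 → v = 34.9 m/s
t = (v − v₀)/a = (34.9 − 41.1)/-1.2 = 5.16 s
Speed at end of phase 3 = 34.9 m/s

34.9 m/s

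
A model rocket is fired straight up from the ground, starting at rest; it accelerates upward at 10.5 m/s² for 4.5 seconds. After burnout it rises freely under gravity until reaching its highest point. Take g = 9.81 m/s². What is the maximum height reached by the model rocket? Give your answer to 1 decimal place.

220.1 m

Phase 1 (powered ascent): v₀ = 0 m/s, a = 10.5 m/s².
v = v₀ + at = 0 + (10.5)(4.5) = 47.2 m/s
Δx = v₀t + ½at² = 0·4.5 + 0.5·10.5·4.5² = 106 m

Phase 2 (coasting upward): v₀ = 47.2 m/s, a = -9.81 m/s².
v = v₀ + at → t = (0 − 47.2) / -9.81 = 4.82 s
v² = v₀² + 2aΔx → Δx = (0² − 47.2²)/(2·-9.81) = 114 m
Maximum height = 106 + 114 = 220 m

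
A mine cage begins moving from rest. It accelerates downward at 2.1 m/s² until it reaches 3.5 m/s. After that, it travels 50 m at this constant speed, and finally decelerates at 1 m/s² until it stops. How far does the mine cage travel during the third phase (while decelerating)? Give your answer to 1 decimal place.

6.1 m

Phase 1 (accelerating): v₀ = 0 m/s, a = 2.1 m/s².
v = v₀ + at → t = (3.5 − 0) / 2.1 = 1.67 s
v² = v₀² + 2aΔx → Δx = (3.5² − 0²)/(2·2.1) = 2.92 m

Phase 2 (constant speed): v₀ = 3.50 m/s, a = 0 m/s².
Constant speed: t = d/v = 50/3.50 = 14.3 s

Phase 3 (decelerating): v₀ = 3.50 m/s, a = -1 m/s².
v = v₀ + at → t = (0 − 3.50) / -1 = 3.50 s
v² = v₀² + 2aΔx → Δx = (0² − 3.50²)/(2·-1) = 6.12 m
Distance in phase 3 = 6.12 m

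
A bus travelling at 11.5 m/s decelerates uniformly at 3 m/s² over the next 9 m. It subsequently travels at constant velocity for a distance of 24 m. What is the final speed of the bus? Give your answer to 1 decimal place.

Phase 1 (decelerating): v₀ = 11.5 m/s, a = -3 m/s².
v² = v₀² + 2aΔx = 11.5² + 2·-3·9 = 78.2 → v = 8.85 m/s
t = (v − v₀)/a = (8.85 − 11.5)/-3 = 0.885 s

Phase 2 (constant speed): v₀ = 8.85 m/s, a = 0 m/s².
Constant speed: t = d/v = 24/8.85 = 2.71 s
Final speed = 8.85 m/s

8.8 m/s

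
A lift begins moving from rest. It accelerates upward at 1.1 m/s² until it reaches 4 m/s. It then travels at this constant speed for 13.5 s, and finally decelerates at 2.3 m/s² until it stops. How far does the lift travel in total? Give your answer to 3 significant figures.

64.8 m

Phase 1 (accelerating): v₀ = 0 m/s, a = 1.1 m/s².
v = v₀ + at → t = (4 − 0) / 1.1 = 3.64 s
v² = v₀² + 2aΔx → Δx = (4² − 0²)/(2·1.1) = 7.27 m

Phase 2 (constant speed): v₀ = 4.00 m/s, a = 0 m/s².
v = v₀ + at = 4.00 + (0)(13.5) = 4.00 m/s
Δx = v₀t + ½at² = 4.00·13.5 + 0.5·0·13.5² = 54.0 m

Phase 3 (decelerating): v₀ = 4.00 m/s, a = -2.3 m/s².
v = v₀ + at → t = (0 − 4.00) / -2.3 = 1.74 s
v² = v₀² + 2aΔx → Δx = (0² − 4.00²)/(2·-2.3) = 3.48 m
Total distance = 7.27 + 54.0 + 3.48 = 64.8 m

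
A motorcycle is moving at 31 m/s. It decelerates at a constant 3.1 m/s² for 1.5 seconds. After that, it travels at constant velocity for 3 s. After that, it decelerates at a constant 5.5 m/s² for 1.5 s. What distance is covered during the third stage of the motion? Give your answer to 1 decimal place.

Phase 1 (decelerating): v₀ = 31.0 m/s, a = -3.1 m/s².
v = v₀ + at = 31.0 + (-3.1)(1.5) = 26.4 m/s
Δx = v₀t + ½at² = 31.0·1.5 + 0.5·-3.1·1.5² = 43.0 m

Phase 2 (constant speed): v₀ = 26.4 m/s, a = 0 m/s².
v = v₀ + at = 26.4 + (0)(3) = 26.4 m/s
Δx = v₀t + ½at² = 26.4·3 + 0.5·0·3² = 79.1 m

Phase 3 (decelerating): v₀ = 26.4 m/s, a = -5.5 m/s².
v = v₀ + at = 26.4 + (-5.5)(1.5) = 18.1 m/s
Δx = v₀t + ½at² = 26.4·1.5 + 0.5·-5.5·1.5² = 33.3 m
Distance in phase 3 = 33.3 m

33.3 m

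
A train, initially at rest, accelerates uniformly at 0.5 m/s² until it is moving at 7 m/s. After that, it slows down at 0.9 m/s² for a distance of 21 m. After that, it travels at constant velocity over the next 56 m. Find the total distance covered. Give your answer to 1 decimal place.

126.0 m

Phase 1 (accelerating): v₀ = 0 m/s, a = 0.5 m/s².
v = v₀ + at → t = (7 − 0) / 0.5 = 14.0 s
v² = v₀² + 2aΔx → Δx = (7² − 0²)/(2·0.5) = 49.0 m

Phase 2 (decelerating): v₀ = 7.00 m/s, a = -0.9 m/s².
v² = v₀² + 2aΔx = 7.00² + 2·-0.9·21 = 11.2 → v = 3.35 m/s
t = (v − v₀)/a = (3.35 − 7.00)/-0.9 = 4.06 s

Phase 3 (constant speed): v₀ = 3.35 m/s, a = 0 m/s².
Constant speed: t = d/v = 56/3.35 = 16.7 s
Total distance = 49.0 + 21.0 + 56.0 = 126 m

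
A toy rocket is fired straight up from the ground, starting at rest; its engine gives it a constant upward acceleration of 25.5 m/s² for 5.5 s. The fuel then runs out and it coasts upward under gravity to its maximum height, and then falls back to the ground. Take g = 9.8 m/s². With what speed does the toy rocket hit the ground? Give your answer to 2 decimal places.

165.01 m/s

Phase 1 (powered ascent): v₀ = 0 m/s, a = 25.5 m/s².
v = v₀ + at = 0 + (25.5)(5.5) = 140 m/s
Δx = v₀t + ½at² = 0·5.5 + 0.5·25.5·5.5² = 386 m

Phase 2 (coasting upward): v₀ = 140 m/s, a = -9.8 m/s².
v = v₀ + at → t = (0 − 140) / -9.8 = 14.3 s
v² = v₀² + 2aΔx → Δx = (0² − 140²)/(2·-9.8) = 1000 m

Phase 3 (free fall): v₀ = 0 m/s, a = -9.8 m/s².
Falls 1390 m from rest: t = √(2·1390/9.8) = 16.8 s; v = g·t = 165 m/s.
Impact speed = 165 m/s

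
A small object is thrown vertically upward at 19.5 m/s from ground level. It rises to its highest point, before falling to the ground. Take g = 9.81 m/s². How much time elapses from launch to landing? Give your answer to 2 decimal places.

Phase 1 (rising): v₀ = 19.5 m/s, a = -9.81 m/s².
v = v₀ + at → t = (0 − 19.5) / -9.81 = 1.99 s
v² = v₀² + 2aΔx → Δx = (0² − 19.5²)/(2·-9.81) = 19.4 m

Phase 2 (falling): v₀ = 0 m/s, a = -9.81 m/s².
Falls 19.4 m from rest: t = √(2·19.4/9.81) = 1.99 s; v = g·t = 19.5 m/s.
Total time = 1.99 + 1.99 = 3.98 s

3.98 s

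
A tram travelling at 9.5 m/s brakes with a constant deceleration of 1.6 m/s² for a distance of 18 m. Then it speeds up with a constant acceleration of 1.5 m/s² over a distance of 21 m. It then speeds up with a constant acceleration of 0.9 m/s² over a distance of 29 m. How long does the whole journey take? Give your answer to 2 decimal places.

Phase 1 (decelerating): v₀ = 9.50 m/s, a = -1.6 m/s².
v² = v₀² + 2aΔx = 9.50² + 2·-1.6·18 = 32.6 → v = 5.71 m/s
t = (v − v₀)/a = (5.71 − 9.50)/-1.6 = 2.37 s

Phase 2 (accelerating): v₀ = 5.71 m/s, a = 1.5 m/s².
v² = v₀² + 2aΔx = 5.71² + 2·1.5·21 = 95.7 → v = 9.78 m/s
t = (v − v₀)/a = (9.78 − 5.71)/1.5 = 2.71 s

Phase 3 (accelerating): v₀ = 9.78 m/s, a = 0.9 m/s².
v² = v₀² + 2aΔx = 9.78² + 2·0.9·29 = 148 → v = 12.2 m/s
t = (v − v₀)/a = (12.2 − 9.78)/0.9 = 2.64 s
Total time = 2.37 + 2.71 + 2.64 = 7.72 s

7.72 s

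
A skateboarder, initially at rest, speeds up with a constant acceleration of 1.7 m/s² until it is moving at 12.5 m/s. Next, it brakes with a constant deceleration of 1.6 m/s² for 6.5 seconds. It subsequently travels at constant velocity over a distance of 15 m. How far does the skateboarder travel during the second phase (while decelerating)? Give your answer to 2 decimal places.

Phase 1 (accelerating): v₀ = 0 m/s, a = 1.7 m/s².
v = v₀ + at → t = (12.5 − 0) / 1.7 = 7.35 s
v² = v₀² + 2aΔx → Δx = (12.5² − 0²)/(2·1.7) = 46.0 m

Phase 2 (decelerating): v₀ = 12.5 m/s, a = -1.6 m/s².
v = v₀ + at = 12.5 + (-1.6)(6.5) = 2.10 m/s
Δx = v₀t + ½at² = 12.5·6.5 + 0.5·-1.6·6.5² = 47.4 m
Distance in phase 2 = 47.4 m

47.45 m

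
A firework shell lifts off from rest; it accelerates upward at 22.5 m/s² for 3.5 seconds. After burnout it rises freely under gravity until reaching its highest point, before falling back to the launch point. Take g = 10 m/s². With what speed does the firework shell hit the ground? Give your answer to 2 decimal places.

Phase 1 (powered ascent): v₀ = 0 m/s, a = 22.5 m/s².
v = v₀ + at = 0 + (22.5)(3.5) = 78.8 m/s
Δx = v₀t + ½at² = 0·3.5 + 0.5·22.5·3.5² = 138 m

Phase 2 (coasting upward): v₀ = 78.8 m/s, a = -10 m/s².
v = v₀ + at → t = (0 − 78.8) / -10 = 7.88 s
v² = v₀² + 2aΔx → Δx = (0² − 78.8²)/(2·-10) = 310 m

Phase 3 (free fall): v₀ = 0 m/s, a = -10 m/s².
Falls 448 m from rest: t = √(2·448/10) = 9.46 s; v = g·t = 94.6 m/s.
Impact speed = 94.6 m/s

94.65 m/s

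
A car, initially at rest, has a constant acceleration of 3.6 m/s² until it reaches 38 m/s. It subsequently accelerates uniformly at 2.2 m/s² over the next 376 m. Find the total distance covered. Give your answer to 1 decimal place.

Phase 1 (accelerating): v₀ = 0 m/s, a = 3.6 m/s².
v = v₀ + at → t = (38 − 0) / 3.6 = 10.6 s
v² = v₀² + 2aΔx → Δx = (38² − 0²)/(2·3.6) = 201 m

Phase 2 (accelerating): v₀ = 38.0 m/s, a = 2.2 m/s².
v² = v₀² + 2aΔx = 38.0² + 2·2.2·376 = 3100 → v = 55.7 m/s
t = (v − v₀)/a = (55.7 − 38.0)/2.2 = 8.03 s
Total distance = 201 + 376 = 577 m

576.6 m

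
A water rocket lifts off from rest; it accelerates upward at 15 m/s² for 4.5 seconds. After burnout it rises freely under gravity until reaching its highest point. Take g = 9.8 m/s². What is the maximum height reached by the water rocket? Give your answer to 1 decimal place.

Phase 1 (powered ascent): v₀ = 0 m/s, a = 15 m/s².
v = v₀ + at = 0 + (15)(4.5) = 67.5 m/s
Δx = v₀t + ½at² = 0·4.5 + 0.5·15·4.5² = 152 m

Phase 2 (coasting upward): v₀ = 67.5 m/s, a = -9.8 m/s².
v = v₀ + at → t = (0 − 67.5) / -9.8 = 6.89 s
v² = v₀² + 2aΔx → Δx = (0² − 67.5²)/(2·-9.8) = 232 m
Maximum height = 152 + 232 = 384 m

384.3 m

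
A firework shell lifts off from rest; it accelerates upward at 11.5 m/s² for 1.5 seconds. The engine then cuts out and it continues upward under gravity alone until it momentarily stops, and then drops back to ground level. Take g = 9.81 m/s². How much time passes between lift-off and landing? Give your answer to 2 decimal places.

Phase 1 (powered ascent): v₀ = 0 m/s, a = 11.5 m/s².
v = v₀ + at = 0 + (11.5)(1.5) = 17.2 m/s
Δx = v₀t + ½at² = 0·1.5 + 0.5·11.5·1.5² = 12.9 m

Phase 2 (coasting upward): v₀ = 17.2 m/s, a = -9.81 m/s².
v = v₀ + at → t = (0 − 17.2) / -9.81 = 1.76 s
v² = v₀² + 2aΔx → Δx = (0² − 17.2²)/(2·-9.81) = 15.2 m

Phase 3 (free fall): v₀ = 0 m/s, a = -9.81 m/s².
Falls 28.1 m from rest: t = √(2·28.1/9.81) = 2.39 s; v = g·t = 23.5 m/s.
Total time = 1.50 + 1.76 + 2.39 = 5.65 s

5.65 s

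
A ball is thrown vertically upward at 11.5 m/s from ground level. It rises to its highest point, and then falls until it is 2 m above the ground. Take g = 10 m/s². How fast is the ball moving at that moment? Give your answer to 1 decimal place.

Phase 1 (rising): v₀ = 11.5 m/s, a = -10 m/s².
v = v₀ + at → t = (0 − 11.5) / -10 = 1.15 s
v² = v₀² + 2aΔx → Δx = (0² − 11.5²)/(2·-10) = 6.61 m

Phase 2 (falling): v₀ = 0 m/s, a = -10 m/s².
Falls 4.61 m from rest: t = √(2·4.61/10) = 0.960 s; v = g·t = 9.60 m/s.
Final speed = 9.60 m/s

9.6 m/s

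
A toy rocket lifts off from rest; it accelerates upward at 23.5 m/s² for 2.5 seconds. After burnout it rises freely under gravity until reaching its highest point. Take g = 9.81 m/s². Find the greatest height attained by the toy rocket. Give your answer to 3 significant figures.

249 m

Phase 1 (powered ascent): v₀ = 0 m/s, a = 23.5 m/s².
v = v₀ + at = 0 + (23.5)(2.5) = 58.8 m/s
Δx = v₀t + ½at² = 0·2.5 + 0.5·23.5·2.5² = 73.4 m

Phase 2 (coasting upward): v₀ = 58.8 m/s, a = -9.81 m/s².
v = v₀ + at → t = (0 − 58.8) / -9.81 = 5.99 s
v² = v₀² + 2aΔx → Δx = (0² − 58.8²)/(2·-9.81) = 176 m
Maximum height = 73.4 + 176 = 249 m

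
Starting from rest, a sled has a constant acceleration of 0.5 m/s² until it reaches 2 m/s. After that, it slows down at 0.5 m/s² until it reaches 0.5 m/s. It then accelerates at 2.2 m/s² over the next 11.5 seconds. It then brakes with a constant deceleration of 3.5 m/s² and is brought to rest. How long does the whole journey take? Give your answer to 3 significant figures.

25.9 s

Phase 1 (accelerating): v₀ = 0 m/s, a = 0.5 m/s².
v = v₀ + at → t = (2 − 0) / 0.5 = 4.00 s
v² = v₀² + 2aΔx → Δx = (2² − 0²)/(2·0.5) = 4.00 m

Phase 2 (decelerating): v₀ = 2.00 m/s, a = -0.5 m/s².
v = v₀ + at → t = (0.5 − 2.00) / -0.5 = 3.00 s
v² = v₀² + 2aΔx → Δx = (0.5² − 2.00²)/(2·-0.5) = 3.75 m

Phase 3 (accelerating): v₀ = 0.500 m/s, a = 2.2 m/s².
v = v₀ + at = 0.500 + (2.2)(11.5) = 25.8 m/s
Δx = v₀t + ½at² = 0.500·11.5 + 0.5·2.2·11.5² = 151 m

Phase 4 (decelerating): v₀ = 25.8 m/s, a = -3.5 m/s².
v = v₀ + at → t = (0 − 25.8) / -3.5 = 7.37 s
v² = v₀² + 2aΔx → Δx = (0² − 25.8²)/(2·-3.5) = 95.1 m
Total time = 4.00 + 3.00 + 11.5 + 7.37 = 25.9 s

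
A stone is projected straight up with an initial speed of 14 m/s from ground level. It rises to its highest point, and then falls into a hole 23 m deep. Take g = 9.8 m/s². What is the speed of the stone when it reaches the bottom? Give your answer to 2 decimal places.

25.43 m/s

Phase 1 (rising): v₀ = 14.0 m/s, a = -9.8 m/s².
v = v₀ + at → t = (0 − 14.0) / -9.8 = 1.43 s
v² = v₀² + 2aΔx → Δx = (0² − 14.0²)/(2·-9.8) = 10.0 m

Phase 2 (falling): v₀ = 0 m/s, a = -9.8 m/s².
Falls 33.0 m from rest: t = √(2·33.0/9.8) = 2.60 s; v = g·t = 25.4 m/s.
Final speed = 25.4 m/s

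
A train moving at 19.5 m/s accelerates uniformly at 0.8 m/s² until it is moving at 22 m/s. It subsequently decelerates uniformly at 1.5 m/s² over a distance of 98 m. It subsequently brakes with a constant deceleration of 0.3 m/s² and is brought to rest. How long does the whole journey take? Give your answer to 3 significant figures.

Phase 1 (accelerating): v₀ = 19.5 m/s, a = 0.8 m/s².
v = v₀ + at → t = (22 − 19.5) / 0.8 = 3.12 s
v² = v₀² + 2aΔx → Δx = (22² − 19.5²)/(2·0.8) = 64.8 m

Phase 2 (decelerating): v₀ = 22.0 m/s, a = -1.5 m/s².
v² = v₀² + 2aΔx = 22.0² + 2·-1.5·98 = 190 → v = 13.8 m/s
t = (v − v₀)/a = (13.8 − 22.0)/-1.5 = 5.48 s

Phase 3 (decelerating): v₀ = 13.8 m/s, a = -0.3 m/s².
v = v₀ + at → t = (0 − 13.8) / -0.3 = 45.9 s
v² = v₀² + 2aΔx → Δx = (0² − 13.8²)/(2·-0.3) = 317 m
Total time = 3.12 + 5.48 + 45.9 = 54.5 s

54.5 s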